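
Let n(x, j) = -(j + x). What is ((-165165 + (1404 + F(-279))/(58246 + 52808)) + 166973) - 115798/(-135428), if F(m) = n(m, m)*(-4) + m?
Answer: 1133529436783/626659213 ≈ 1808.8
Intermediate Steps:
n(x, j) = -j - x
F(m) = 9*m (F(m) = (-m - m)*(-4) + m = -2*m*(-4) + m = 8*m + m = 9*m)
((-165165 + (1404 + F(-279))/(58246 + 52808)) + 166973) - 115798/(-135428) = ((-165165 + (1404 + 9*(-279))/(58246 + 52808)) + 166973) - 115798/(-135428) = ((-165165 + (1404 - 2511)/111054) + 166973) - 115798*(-1/135428) = ((-165165 - 1107*1/111054) + 166973) + 57899/67714 = ((-165165 - 369/37018) + 166973) + 57899/67714 = (-6114078339/37018 + 166973) + 57899/67714 = 66928175/37018 + 57899/67714 = 1133529436783/626659213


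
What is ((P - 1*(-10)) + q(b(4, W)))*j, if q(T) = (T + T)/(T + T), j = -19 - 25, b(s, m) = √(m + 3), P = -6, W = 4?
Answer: -220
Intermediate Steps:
b(s, m) = √(3 + m)
j = -44
q(T) = 1 (q(T) = (2*T)/((2*T)) = (2*T)*(1/(2*T)) = 1)
((P - 1*(-10)) + q(b(4, W)))*j = ((-6 - 1*(-10)) + 1)*(-44) = ((-6 + 10) + 1)*(-44) = (4 + 1)*(-44) = 5*(-44) = -220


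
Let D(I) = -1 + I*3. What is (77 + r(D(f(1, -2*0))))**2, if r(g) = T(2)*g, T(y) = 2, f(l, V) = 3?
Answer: 8649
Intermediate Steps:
D(I) = -1 + 3*I
r(g) = 2*g
(77 + r(D(f(1, -2*0))))**2 = (77 + 2*(-1 + 3*3))**2 = (77 + 2*(-1 + 9))**2 = (77 + 2*8)**2 = (77 + 16)**2 = 93**2 = 8649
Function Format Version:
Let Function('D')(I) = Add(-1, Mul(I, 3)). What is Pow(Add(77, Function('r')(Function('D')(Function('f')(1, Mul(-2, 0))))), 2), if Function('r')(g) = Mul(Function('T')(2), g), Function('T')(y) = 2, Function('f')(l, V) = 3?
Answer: 8649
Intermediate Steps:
Function('D')(I) = Add(-1, Mul(3, I))
Function('r')(g) = Mul(2, g)
Pow(Add(77, Function('r')(Function('D')(Function('f')(1, Mul(-2, 0))))), 2) = Pow(Add(77, Mul(2, Add(-1, Mul(3, 3)))), 2) = Pow(Add(77, Mul(2, Add(-1, 9))), 2) = Pow(Add(77, Mul(2, 8)), 2) = Pow(Add(77, 16), 2) = Pow(93, 2) = 8649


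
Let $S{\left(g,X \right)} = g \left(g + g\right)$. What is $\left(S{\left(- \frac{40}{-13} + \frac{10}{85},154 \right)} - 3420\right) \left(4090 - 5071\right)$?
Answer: $\frac{162884600388}{48841} \approx 3.335 \cdot 10^{6}$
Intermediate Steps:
$S{\left(g,X \right)} = 2 g^{2}$ ($S{\left(g,X \right)} = g 2 g = 2 g^{2}$)
$\left(S{\left(- \frac{40}{-13} + \frac{10}{85},154 \right)} - 3420\right) \left(4090 - 5071\right) = \left(2 \left(- \frac{40}{-13} + \frac{10}{85}\right)^{2} - 3420\right) \left(4090 - 5071\right) = \left(2 \left(\left(-40\right) \left(- \frac{1}{13}\right) + 10 \cdot \frac{1}{85}\right)^{2} - 3420\right) \left(-981\right) = \left(2 \left(\frac{40}{13} + \frac{2}{17}\right)^{2} - 3420\right) \left(-981\right) = \left(2 \left(\frac{706}{221}\right)^{2} - 3420\right) \left(-981\right) = \left(2 \cdot \frac{498436}{48841} - 3420\right) \left(-981\right) = \left(\frac{996872}{48841} - 3420\right) \left(-981\right) = \left(- \frac{166039348}{48841}\right) \left(-981\right) = \frac{162884600388}{48841}$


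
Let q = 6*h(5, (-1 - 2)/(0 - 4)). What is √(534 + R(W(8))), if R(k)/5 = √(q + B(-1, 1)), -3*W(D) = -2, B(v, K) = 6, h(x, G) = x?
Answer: 2*√141 ≈ 23.749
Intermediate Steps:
q = 30 (q = 6*5 = 30)
W(D) = ⅔ (W(D) = -⅓*(-2) = ⅔)
R(k) = 30 (R(k) = 5*√(30 + 6) = 5*√36 = 5*6 = 30)
√(534 + R(W(8))) = √(534 + 30) = √564 = 2*√141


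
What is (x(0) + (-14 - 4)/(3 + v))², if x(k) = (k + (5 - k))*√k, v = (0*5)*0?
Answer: 36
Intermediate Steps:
v = 0 (v = 0*0 = 0)
x(k) = 5*√k
(x(0) + (-14 - 4)/(3 + v))² = (5*√0 + (-14 - 4)/(3 + 0))² = (5*0 - 18/3)² = (0 - 18*⅓)² = (0 - 6)² = (-6)² = 36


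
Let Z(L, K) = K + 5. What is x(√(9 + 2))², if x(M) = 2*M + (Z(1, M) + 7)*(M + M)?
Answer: 7920 + 1144*√11 ≈ 11714.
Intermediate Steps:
Z(L, K) = 5 + K
x(M) = 2*M + 2*M*(12 + M) (x(M) = 2*M + ((5 + M) + 7)*(M + M) = 2*M + (12 + M)*(2*M) = 2*M + 2*M*(12 + M))
x(√(9 + 2))² = (2*√(9 + 2)*(13 + √(9 + 2)))² = (2*√11*(13 + √11))² = 44*(13 + √11)²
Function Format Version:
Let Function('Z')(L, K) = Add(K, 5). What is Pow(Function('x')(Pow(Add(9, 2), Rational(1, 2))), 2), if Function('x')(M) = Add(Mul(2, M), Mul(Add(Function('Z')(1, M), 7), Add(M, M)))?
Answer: Add(7920, Mul(1144, Pow(11, Rational(1, 2)))) ≈ 11714.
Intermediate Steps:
Function('Z')(L, K) = Add(5, K)
Function('x')(M) = Add(Mul(2, M), Mul(2, M, Add(12, M))) (Function('x')(M) = Add(Mul(2, M), Mul(Add(Add(5, M), 7), Add(M, M))) = Add(Mul(2, M), Mul(Add(12, M), Mul(2, M))) = Add(Mul(2, M), Mul(2, M, Add(12, M))))
Pow(Function('x')(Pow(Add(9, 2), Rational(1, 2))), 2) = Pow(Mul(2, Pow(Add(9, 2), Rational(1, 2)), Add(13, Pow(Add(9, 2), Rational(1, 2)))), 2) = Pow(Mul(2, Pow(11, Rational(1, 2)), Add(13, Pow(11, Rational(1, 2)))), 2) = Mul(44, Pow(Add(13, Pow(11, Rational(1, 2))), 2))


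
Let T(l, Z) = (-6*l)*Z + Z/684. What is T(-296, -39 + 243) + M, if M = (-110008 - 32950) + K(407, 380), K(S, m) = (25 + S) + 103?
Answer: 12533234/57 ≈ 2.1988e+5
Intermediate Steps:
K(S, m) = 128 + S
T(l, Z) = Z/684 - 6*Z*l (T(l, Z) = -6*Z*l + Z*(1/684) = -6*Z*l + Z/684 = Z/684 - 6*Z*l)
M = -142423 (M = (-110008 - 32950) + (128 + 407) = -142958 + 535 = -142423)
T(-296, -39 + 243) + M = (-39 + 243)*(1 - 4104*(-296))/684 - 142423 = (1/684)*204*(1 + 1214784) - 142423 = (1/684)*204*1214785 - 142423 = 20651345/57 - 142423 = 12533234/57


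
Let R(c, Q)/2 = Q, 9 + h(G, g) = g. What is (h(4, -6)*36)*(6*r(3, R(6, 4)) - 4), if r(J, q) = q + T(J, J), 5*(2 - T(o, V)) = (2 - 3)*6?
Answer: -34128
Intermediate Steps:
h(G, g) = -9 + g
R(c, Q) = 2*Q
T(o, V) = 16/5 (T(o, V) = 2 - (2 - 3)*6/5 = 2 - (-1)*6/5 = 2 - ⅕*(-6) = 2 + 6/5 = 16/5)
r(J, q) = 16/5 + q (r(J, q) = q + 16/5 = 16/5 + q)
(h(4, -6)*36)*(6*r(3, R(6, 4)) - 4) = ((-9 - 6)*36)*(6*(16/5 + 2*4) - 4) = (-15*36)*(6*(16/5 + 8) - 4) = -540*(6*(56/5) - 4) = -540*(336/5 - 4) = -540*316/5 = -34128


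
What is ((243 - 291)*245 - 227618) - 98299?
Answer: -337677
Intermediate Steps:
((243 - 291)*245 - 227618) - 98299 = (-48*245 - 227618) - 98299 = (-11760 - 227618) - 98299 = -239378 - 98299 = -337677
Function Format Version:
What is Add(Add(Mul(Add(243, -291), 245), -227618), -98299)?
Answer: -337677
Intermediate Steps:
Add(Add(Mul(Add(243, -291), 245), -227618), -98299) = Add(Add(Mul(-48, 245), -227618), -98299) = Add(Add(-11760, -227618), -98299) = Add(-239378, -98299) = -337677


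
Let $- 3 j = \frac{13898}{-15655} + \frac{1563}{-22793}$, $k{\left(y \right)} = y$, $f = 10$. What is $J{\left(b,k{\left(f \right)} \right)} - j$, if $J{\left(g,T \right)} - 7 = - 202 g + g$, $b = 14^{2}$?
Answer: $- \frac{42165211893184}{1070473245} \approx -39389.0$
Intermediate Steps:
$b = 196$
$j = \frac{341245879}{1070473245}$ ($j = - \frac{\frac{13898}{-15655} + \frac{1563}{-22793}}{3} = - \frac{13898 \left(- \frac{1}{15655}\right) + 1563 \left(- \frac{1}{22793}\right)}{3} = - \frac{- \frac{13898}{15655} - \frac{1563}{22793}}{3} = \left(- \frac{1}{3}\right) \left(- \frac{341245879}{356824415}\right) = \frac{341245879}{1070473245} \approx 0.31878$)
$J{\left(g,T \right)} = 7 - 201 g$ ($J{\left(g,T \right)} = 7 + \left(- 202 g + g\right) = 7 - 201 g$)
$J{\left(b,k{\left(f \right)} \right)} - j = \left(7 - 39396\right) - \frac{341245879}{1070473245} = -39389 - \frac{341245879}{1070473245} = - \frac{42165211893184}{1070473245}$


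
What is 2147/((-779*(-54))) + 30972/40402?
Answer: 36568717/44725014 ≈ 0.81763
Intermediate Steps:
2147/((-779*(-54))) + 30972/40402 = 2147/42066 + 30972*(1/40402) = 2147*(1/42066) + 15486/20201 = 113/2214 + 15486/20201 = 36568717/44725014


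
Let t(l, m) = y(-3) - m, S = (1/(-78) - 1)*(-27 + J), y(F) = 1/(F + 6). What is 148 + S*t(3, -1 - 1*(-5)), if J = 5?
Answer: 7757/117 ≈ 66.299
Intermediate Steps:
y(F) = 1/(6 + F)
S = 869/39 (S = (1/(-78) - 1)*(-27 + 5) = (-1/78 - 1)*(-22) = -79/78*(-22) = 869/39 ≈ 22.282)
t(l, m) = 1/3 - m (t(l, m) = 1/(6 - 3) - m = 1/3 - m)
148 + S*t(3, -1 - 1*(-5)) = 148 + 869*(1/3 - (-1 - 1*(-5)))/39 = 148 + 869*(1/3 - (-1 + 5))/39 = 148 + 869*(1/3 - 1*4)/39 = 148 + 869*(1/3 - 4)/39 = 148 + (869/39)*(-11/3) = 148 - 9559/117 = 7757/117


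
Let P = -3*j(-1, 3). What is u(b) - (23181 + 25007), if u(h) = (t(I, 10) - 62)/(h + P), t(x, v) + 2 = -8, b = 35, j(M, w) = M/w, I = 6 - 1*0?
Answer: -48190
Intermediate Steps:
I = 6 (I = 6 + 0 = 6)
t(x, v) = -10 (t(x, v) = -2 - 8 = -10)
P = 1 (P = -(-3)/3 = -3*(-⅓) = 1)
u(h) = -72/(1 + h) (u(h) = (-10 - 62)/(h + 1) = -72/(1 + h))
u(b) - (23181 + 25007) = -72/(1 + 35) - (23181 + 25007) = -72/36 - 1*48188 = -72*1/36 - 48188 = -2 - 48188 = -48190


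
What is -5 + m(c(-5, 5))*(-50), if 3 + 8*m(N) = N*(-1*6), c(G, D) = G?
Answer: -695/4 ≈ -173.75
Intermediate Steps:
m(N) = -3/8 - 3*N/4 (m(N) = -3/8 + (N*(-1*6))/8 = -3/8 + (N*(-6))/8 = -3/8 + (-6*N)/8 = -3/8 - 3*N/4)
-5 + m(c(-5, 5))*(-50) = -5 + (-3/8 - ¾*(-5))*(-50) = -5 + (-3/8 + 15/4)*(-50) = -5 + (27/8)*(-50) = -5 - 675/4 = -695/4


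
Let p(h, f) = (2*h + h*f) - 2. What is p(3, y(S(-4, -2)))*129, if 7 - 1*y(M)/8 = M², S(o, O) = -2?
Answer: 9804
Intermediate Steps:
y(M) = 56 - 8*M²
p(h, f) = -2 + 2*h + f*h (p(h, f) = (2*h + f*h) - 2 = -2 + 2*h + f*h)
p(3, y(S(-4, -2)))*129 = (-2 + 2*3 + (56 - 8*(-2)²)*3)*129 = (-2 + 6 + (56 - 8*4)*3)*129 = (-2 + 6 + (56 - 32)*3)*129 = (-2 + 6 + 24*3)*129 = (-2 + 6 + 72)*129 = 76*129 = 9804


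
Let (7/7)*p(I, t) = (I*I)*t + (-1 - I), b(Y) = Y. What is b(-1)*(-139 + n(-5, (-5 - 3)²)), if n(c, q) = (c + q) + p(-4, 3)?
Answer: 29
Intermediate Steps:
p(I, t) = -1 - I + t*I² (p(I, t) = (I*I)*t + (-1 - I) = I²*t + (-1 - I) = t*I² + (-1 - I) = -1 - I + t*I²)
n(c, q) = 51 + c + q (n(c, q) = (c + q) + (-1 - 1*(-4) + 3*(-4)²) = (c + q) + (-1 + 4 + 3*16) = (c + q) + (-1 + 4 + 48) = (c + q) + 51 = 51 + c + q)
b(-1)*(-139 + n(-5, (-5 - 3)²)) = -(-139 + (51 - 5 + (-5 - 3)²)) = -(-139 + (51 - 5 + (-8)²)) = -(-139 + (51 - 5 + 64)) = -(-139 + 110) = -1*(-29) = 29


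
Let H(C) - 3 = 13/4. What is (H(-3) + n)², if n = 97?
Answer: 170569/16 ≈ 10661.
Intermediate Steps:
H(C) = 25/4 (H(C) = 3 + 13/4 = 25/4)
(H(-3) + n)² = (25/4 + 97)² = (413/4)² = 170569/16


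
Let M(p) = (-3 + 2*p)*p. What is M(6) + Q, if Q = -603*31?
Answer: -18639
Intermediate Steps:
M(p) = p*(-3 + 2*p)
Q = -18693
M(6) + Q = 6*(-3 + 2*6) - 18693 = 6*(-3 + 12) - 18693 = 6*9 - 18693 = 54 - 18693 = -18639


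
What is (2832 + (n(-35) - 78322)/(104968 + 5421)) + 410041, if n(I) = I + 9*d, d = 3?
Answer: 45576559267/110389 ≈ 4.1287e+5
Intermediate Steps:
n(I) = 27 + I (n(I) = I + 9*3 = I + 27 = 27 + I)
(2832 + (n(-35) - 78322)/(104968 + 5421)) + 410041 = (2832 + ((27 - 35) - 78322)/(104968 + 5421)) + 410041 = (2832 + (-8 - 78322)/110389) + 410041 = (2832 - 78330*1/110389) + 410041 = (2832 - 78330/110389) + 410041 = 312543318/110389 + 410041 = 45576559267/110389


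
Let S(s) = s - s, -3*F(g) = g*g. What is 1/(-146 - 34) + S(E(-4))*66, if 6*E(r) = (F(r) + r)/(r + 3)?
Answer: -1/180 ≈ -0.0055556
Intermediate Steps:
F(g) = -g²/3 (F(g) = -g*g/3 = -g²/3)
E(r) = (r - r²/3)/(6*(3 + r)) (E(r) = ((-r²/3 + r)/(r + 3))/6 = ((r - r²/3)/(3 + r))/6 = (r - r²/3)/(6*(3 + r)))
S(s) = 0
1/(-146 - 34) + S(E(-4))*66 = 1/(-146 - 34) + 0*66 = 1/(-180) + 0 = -1/180 + 0 = -1/180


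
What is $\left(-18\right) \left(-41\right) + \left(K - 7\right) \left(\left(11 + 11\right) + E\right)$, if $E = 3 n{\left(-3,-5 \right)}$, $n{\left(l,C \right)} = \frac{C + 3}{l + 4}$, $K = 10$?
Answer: $786$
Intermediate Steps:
$n{\left(l,C \right)} = \frac{3 + C}{4 + l}$
$E = -6$ ($E = 3 \frac{3 - 5}{4 - 3} = 3 \cdot 1^{-1} \left(-2\right) = 3 \cdot 1 \left(-2\right) = 3 \left(-2\right) = -6$)
$\left(-18\right) \left(-41\right) + \left(K - 7\right) \left(\left(11 + 11\right) + E\right) = \left(-18\right) \left(-41\right) + \left(10 - 7\right) \left(\left(11 + 11\right) - 6\right) = 738 + 3 \left(22 - 6\right) = 738 + 3 \cdot 16 = 738 + 48 = 786$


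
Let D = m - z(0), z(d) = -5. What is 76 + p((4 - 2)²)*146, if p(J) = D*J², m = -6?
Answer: -2260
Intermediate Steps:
D = -1 (D = -6 - 1*(-5) = -6 + 5 = -1)
p(J) = -J²
76 + p((4 - 2)²)*146 = 76 - ((4 - 2)²)²*146 = 76 - (2²)²*146 = 76 - 1*4²*146 = 76 - 1*16*146 = 76 - 16*146 = 76 - 2336 = -2260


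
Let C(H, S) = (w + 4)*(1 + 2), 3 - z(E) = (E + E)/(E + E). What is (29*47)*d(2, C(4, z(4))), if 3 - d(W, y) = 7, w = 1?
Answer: -5452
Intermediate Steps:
z(E) = 2 (z(E) = 3 - (E + E)/(E + E) = 3 - 2*E/(2*E) = 3 - 2*E*1/(2*E) = 3 - 1*1 = 3 - 1 = 2)
C(H, S) = 15 (C(H, S) = (1 + 4)*(1 + 2) = 5*3 = 15)
d(W, y) = -4 (d(W, y) = 3 - 1*7 = 3 - 7 = -4)
(29*47)*d(2, C(4, z(4))) = (29*47)*(-4) = 1363*(-4) = -5452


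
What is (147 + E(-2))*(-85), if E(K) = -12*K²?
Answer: -8415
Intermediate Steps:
(147 + E(-2))*(-85) = (147 - 12*(-2)²)*(-85) = (147 - 12*4)*(-85) = (147 - 48)*(-85) = 99*(-85) = -8415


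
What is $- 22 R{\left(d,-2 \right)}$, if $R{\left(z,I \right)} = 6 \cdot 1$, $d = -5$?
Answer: $-132$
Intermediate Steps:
$R{\left(z,I \right)} = 6$
$- 22 R{\left(d,-2 \right)} = \left(-22\right) 6 = -132$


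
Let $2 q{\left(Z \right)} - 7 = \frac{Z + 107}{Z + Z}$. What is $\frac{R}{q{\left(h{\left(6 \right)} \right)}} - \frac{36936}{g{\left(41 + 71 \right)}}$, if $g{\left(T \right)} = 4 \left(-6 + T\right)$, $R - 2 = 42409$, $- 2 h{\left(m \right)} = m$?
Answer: $- \frac{13629825}{1643} \approx -8295.7$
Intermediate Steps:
$h{\left(m \right)} = - \frac{m}{2}$
$R = 42411$ ($R = 2 + 42409 = 42411$)
$q{\left(Z \right)} = \frac{7}{2} + \frac{107 + Z}{4 Z}$ ($q{\left(Z \right)} = \frac{7}{2} + \frac{\left(Z + 107\right) \frac{1}{Z + Z}}{2} = \frac{7}{2} + \frac{\left(107 + Z\right) \frac{1}{2 Z}}{2} = \frac{7}{2} + \frac{\frac{1}{2} \frac{1}{Z} \left(107 + Z\right)}{2} = \frac{7}{2} + \frac{107 + Z}{4 Z}$)
$g{\left(T \right)} = -24 + 4 T$
$\frac{R}{q{\left(h{\left(6 \right)} \right)}} - \frac{36936}{g{\left(41 + 71 \right)}} = \frac{42411}{\frac{1}{4} \frac{1}{\left(- \frac{1}{2}\right) 6} \left(107 + 15 \left(\left(- \frac{1}{2}\right) 6\right)\right)} - \frac{36936}{-24 + 4 \left(41 + 71\right)} = \frac{42411}{\frac{1}{4} \frac{1}{-3} \left(107 + 15 \left(-3\right)\right)} - \frac{36936}{-24 + 4 \cdot 112} = \frac{42411}{\frac{1}{4} \left(- \frac{1}{3}\right) \left(107 - 45\right)} - \frac{36936}{-24 + 448} = \frac{42411}{\frac{1}{4} \left(- \frac{1}{3}\right) 62} - \frac{36936}{424} = \frac{42411}{- \frac{31}{6}} - \frac{4617}{53} = 42411 \left(- \frac{6}{31}\right) - \frac{4617}{53} = - \frac{254466}{31} - \frac{4617}{53} = - \frac{13629825}{1643}$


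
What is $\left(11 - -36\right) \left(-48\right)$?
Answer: $-2256$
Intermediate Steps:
$\left(11 - -36\right) \left(-48\right) = \left(11 + 36\right) \left(-48\right) = 47 \left(-48\right) = -2256$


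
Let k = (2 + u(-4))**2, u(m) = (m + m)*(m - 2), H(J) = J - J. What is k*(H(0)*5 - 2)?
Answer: -5000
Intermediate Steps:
H(J) = 0
u(m) = 2*m*(-2 + m) (u(m) = (2*m)*(-2 + m) = 2*m*(-2 + m))
k = 2500 (k = (2 + 2*(-4)*(-2 - 4))**2 = (2 + 2*(-4)*(-6))**2 = (2 + 48)**2 = 50**2 = 2500)
k*(H(0)*5 - 2) = 2500*(0*5 - 2) = 2500*(0 - 2) = 2500*(-2) = -5000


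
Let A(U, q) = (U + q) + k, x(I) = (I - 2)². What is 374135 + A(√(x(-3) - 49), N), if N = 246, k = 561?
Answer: 374942 + 2*I*√6 ≈ 3.7494e+5 + 4.899*I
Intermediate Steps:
x(I) = (-2 + I)²
A(U, q) = 561 + U + q (A(U, q) = (U + q) + 561 = 561 + U + q)
374135 + A(√(x(-3) - 49), N) = 374135 + (561 + √((-2 - 3)² - 49) + 246) = 374135 + (561 + √((-5)² - 49) + 246) = 374135 + (561 + √(25 - 49) + 246) = 374135 + (561 + √(-24) + 246) = 374135 + (561 + 2*I*√6 + 246) = 374135 + (807 + 2*I*√6) = 374942 + 2*I*√6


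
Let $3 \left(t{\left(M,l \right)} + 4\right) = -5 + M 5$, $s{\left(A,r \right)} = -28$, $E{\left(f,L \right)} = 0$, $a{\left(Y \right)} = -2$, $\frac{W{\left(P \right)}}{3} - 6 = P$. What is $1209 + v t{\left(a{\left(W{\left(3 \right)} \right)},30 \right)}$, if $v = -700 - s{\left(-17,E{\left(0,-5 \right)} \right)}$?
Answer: $7257$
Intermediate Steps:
$W{\left(P \right)} = 18 + 3 P$
$t{\left(M,l \right)} = - \frac{17}{3} + \frac{5 M}{3}$ ($t{\left(M,l \right)} = -4 + \frac{-5 + M 5}{3} = -4 + \frac{-5 + 5 M}{3} = -4 + \left(- \frac{5}{3} + \frac{5 M}{3}\right) = - \frac{17}{3} + \frac{5 M}{3}$)
$v = -672$ ($v = -700 - -28 = -700 + 28 = -672$)
$1209 + v t{\left(a{\left(W{\left(3 \right)} \right)},30 \right)} = 1209 - 672 \left(- \frac{17}{3} + \frac{5}{3} \left(-2\right)\right) = 1209 - 672 \left(- \frac{17}{3} - \frac{10}{3}\right) = 1209 - -6048 = 1209 + 6048 = 7257$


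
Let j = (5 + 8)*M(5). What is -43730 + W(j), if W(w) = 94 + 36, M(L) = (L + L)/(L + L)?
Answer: -43600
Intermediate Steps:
M(L) = 1 (M(L) = (2*L)/((2*L)) = (2*L)*(1/(2*L)) = 1)
j = 13 (j = (5 + 8)*1 = 13*1 = 13)
W(w) = 130
-43730 + W(j) = -43730 + 130 = -43600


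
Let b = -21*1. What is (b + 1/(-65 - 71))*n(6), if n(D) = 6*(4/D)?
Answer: -2857/34 ≈ -84.029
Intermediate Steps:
b = -21
n(D) = 24/D
(b + 1/(-65 - 71))*n(6) = (-21 + 1/(-65 - 71))*(24/6) = (-21 + 1/(-136))*(24*(⅙)) = (-21 - 1/136)*4 = -2857/136*4 = -2857/34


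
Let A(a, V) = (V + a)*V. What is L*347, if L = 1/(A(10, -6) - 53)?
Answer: -347/77 ≈ -4.5065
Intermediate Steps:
A(a, V) = V*(V + a)
L = -1/77 (L = 1/(-6*(-6 + 10) - 53) = 1/(-6*4 - 53) = 1/(-24 - 53) = 1/(-77) = -1/77 ≈ -0.012987)
L*347 = -1/77*347 = -347/77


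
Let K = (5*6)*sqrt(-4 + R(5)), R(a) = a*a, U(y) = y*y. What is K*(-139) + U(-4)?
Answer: 16 - 4170*sqrt(21) ≈ -19093.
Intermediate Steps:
U(y) = y**2
R(a) = a**2
K = 30*sqrt(21) (K = (5*6)*sqrt(-4 + 5**2) = 30*sqrt(-4 + 25) = 30*sqrt(21) ≈ 137.48)
K*(-139) + U(-4) = (30*sqrt(21))*(-139) + (-4)**2 = -4170*sqrt(21) + 16 = 16 - 4170*sqrt(21)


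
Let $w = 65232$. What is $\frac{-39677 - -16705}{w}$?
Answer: $- \frac{5743}{16308} \approx -0.35216$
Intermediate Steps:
$\frac{-39677 - -16705}{w} = \frac{-39677 - -16705}{65232} = \left(-39677 + 16705\right) \frac{1}{65232} = \left(-22972\right) \frac{1}{65232} = - \frac{5743}{16308}$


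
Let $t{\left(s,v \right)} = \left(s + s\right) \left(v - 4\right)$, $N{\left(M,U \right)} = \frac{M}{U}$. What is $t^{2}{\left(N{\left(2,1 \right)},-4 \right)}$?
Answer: $1024$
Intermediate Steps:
$t{\left(s,v \right)} = 2 s \left(-4 + v\right)$
$t^{2}{\left(N{\left(2,1 \right)},-4 \right)} = \left(2 \cdot \frac{2}{1} \left(-4 - 4\right)\right)^{2} = \left(2 \cdot 2 \cdot 1 \left(-8\right)\right)^{2} = \left(2 \cdot 2 \left(-8\right)\right)^{2} = \left(-32\right)^{2} = 1024$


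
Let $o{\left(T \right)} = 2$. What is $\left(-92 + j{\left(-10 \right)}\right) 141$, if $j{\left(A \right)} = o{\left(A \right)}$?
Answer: $-12690$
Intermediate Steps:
$j{\left(A \right)} = 2$
$\left(-92 + j{\left(-10 \right)}\right) 141 = \left(-92 + 2\right) 141 = \left(-90\right) 141 = -12690$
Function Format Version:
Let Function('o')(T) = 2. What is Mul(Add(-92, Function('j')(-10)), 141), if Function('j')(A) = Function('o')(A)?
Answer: -12690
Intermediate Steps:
Function('j')(A) = 2
Mul(Add(-92, Function('j')(-10)), 141) = Mul(Add(-92, 2), 141) = Mul(-90, 141) = -12690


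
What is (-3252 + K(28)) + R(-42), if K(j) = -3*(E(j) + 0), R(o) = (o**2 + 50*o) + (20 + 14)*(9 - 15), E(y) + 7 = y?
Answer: -3855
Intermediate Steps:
E(y) = -7 + y
R(o) = -204 + o**2 + 50*o (R(o) = (o**2 + 50*o) + 34*(-6) = (o**2 + 50*o) - 204 = -204 + o**2 + 50*o)
K(j) = 21 - 3*j (K(j) = -3*((-7 + j) + 0) = -3*(-7 + j) = 21 - 3*j)
(-3252 + K(28)) + R(-42) = (-3252 + (21 - 3*28)) + (-204 + (-42)**2 + 50*(-42)) = (-3252 + (21 - 84)) + (-204 + 1764 - 2100) = (-3252 - 63) - 540 = -3315 - 540 = -3855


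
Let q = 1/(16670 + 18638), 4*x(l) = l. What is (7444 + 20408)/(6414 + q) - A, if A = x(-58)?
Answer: 8534296709/452931026 ≈ 18.842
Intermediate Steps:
x(l) = l/4
q = 1/35308 ≈ 2.8322e-5
A = -29/2 (A = (1/4)*(-58) = -29/2 ≈ -14.500)
(7444 + 20408)/(6414 + q) - A = (7444 + 20408)/(6414 + 1/35308) - 1*(-29/2) = 27852/(226465513/35308) + 29/2 = 27852*(35308/226465513) + 29/2 = 983398416/226465513 + 29/2 = 8534296709/452931026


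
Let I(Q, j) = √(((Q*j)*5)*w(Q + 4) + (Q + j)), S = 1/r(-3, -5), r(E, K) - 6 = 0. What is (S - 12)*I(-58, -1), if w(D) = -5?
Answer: -71*I*√1509/6 ≈ -459.68*I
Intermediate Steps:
r(E, K) = 6 (r(E, K) = 6 + 0 = 6)
S = ⅙ (S = 1/6 = ⅙ ≈ 0.16667)
I(Q, j) = √(Q + j - 25*Q*j) (I(Q, j) = √(((Q*j)*5)*(-5) + (Q + j)) = √((5*Q*j)*(-5) + (Q + j)) = √(-25*Q*j + (Q + j)) = √(Q + j - 25*Q*j))
(S - 12)*I(-58, -1) = (⅙ - 12)*√(-58 - 1 - 25*(-58)*(-1)) = -71*√(-58 - 1 - 1450)/6 = -71*I*√1509/6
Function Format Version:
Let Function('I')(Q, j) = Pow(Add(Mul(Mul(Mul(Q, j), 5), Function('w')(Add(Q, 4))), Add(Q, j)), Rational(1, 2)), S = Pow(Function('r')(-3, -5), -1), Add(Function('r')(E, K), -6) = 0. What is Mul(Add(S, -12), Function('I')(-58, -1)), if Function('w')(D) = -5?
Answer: Mul(Rational(-71, 6), I, Pow(1509, Rational(1, 2))) ≈ Mul(-459.68, I)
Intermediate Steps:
Function('r')(E, K) = 6 (Function('r')(E, K) = Add(6, 0) = 6)
S = Rational(1, 6) (S = Pow(6, -1) = Rational(1, 6) ≈ 0.16667)
Function('I')(Q, j) = Pow(Add(Q, j, Mul(-25, Q, j)), Rational(1, 2)) (Function('I')(Q, j) = Pow(Add(Mul(Mul(Mul(Q, j), 5), -5), Add(Q, j)), Rational(1, 2)) = Pow(Add(Mul(Mul(5, Q, j), -5), Add(Q, j)), Rational(1, 2)) = Pow(Add(Mul(-25, Q, j), Add(Q, j)), Rational(1, 2)) = Pow(Add(Q, j, Mul(-25, Q, j)), Rational(1, 2)))
Mul(Add(S, -12), Function('I')(-58, -1)) = Mul(Add(Rational(1, 6), -12), Pow(Add(-58, -1, Mul(-25, -58, -1)), Rational(1, 2))) = Mul(Rational(-71, 6), Pow(Add(-58, -1, -1450), Rational(1, 2))) = Mul(Rational(-71, 6), Pow(-1509, Rational(1, 2))) = Mul(Rational(-71, 6), Mul(I, Pow(1509, Rational(1, 2)))) = Mul(Rational(-71, 6), I, Pow(1509, Rational(1, 2)))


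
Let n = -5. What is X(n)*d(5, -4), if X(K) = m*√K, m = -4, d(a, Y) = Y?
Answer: 16*I*√5 ≈ 35.777*I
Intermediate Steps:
X(K) = -4*√K
X(n)*d(5, -4) = -4*I*√5*(-4) = 16*I*√5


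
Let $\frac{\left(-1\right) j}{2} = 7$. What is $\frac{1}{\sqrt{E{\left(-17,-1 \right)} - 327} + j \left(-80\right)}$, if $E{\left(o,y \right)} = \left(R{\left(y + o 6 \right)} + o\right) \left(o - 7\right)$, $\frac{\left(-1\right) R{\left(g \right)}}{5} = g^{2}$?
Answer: $- \frac{1120}{18761} + \frac{\sqrt{1273161}}{18761} \approx 0.00044477$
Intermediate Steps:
$j = -14$ ($j = \left(-2\right) 7 = -14$)
$R{\left(g \right)} = - 5 g^{2}$
$E{\left(o,y \right)} = \left(-7 + o\right) \left(o - 5 \left(y + 6 o\right)^{2}\right)$ ($E{\left(o,y \right)} = \left(- 5 \left(y + o 6\right)^{2} + o\right) \left(o - 7\right) = \left(- 5 \left(y + 6 o\right)^{2} + o\right) \left(-7 + o\right) = \left(o - 5 \left(y + 6 o\right)^{2}\right) \left(-7 + o\right) = \left(-7 + o\right) \left(o - 5 \left(y + 6 o\right)^{2}\right)$)
$\frac{1}{\sqrt{E{\left(-17,-1 \right)} - 327} + j \left(-80\right)} = \frac{1}{\sqrt{\left(\left(-17\right)^{2} - -119 + 35 \left(-1 + 6 \left(-17\right)\right)^{2} - - 85 \left(-1 + 6 \left(-17\right)\right)^{2}\right) - 327} - -1120} = \frac{1}{\sqrt{\left(289 + 119 + 35 \left(-1 - 102\right)^{2} - - 85 \left(-1 - 102\right)^{2}\right) - 327} + 1120} = \frac{1}{\sqrt{\left(289 + 119 + 35 \left(-103\right)^{2} - - 85 \left(-103\right)^{2}\right) - 327} + 1120} = \frac{1}{\sqrt{\left(289 + 119 + 35 \cdot 10609 - \left(-85\right) 10609\right) - 327} + 1120} = \frac{1}{\sqrt{\left(289 + 119 + 371315 + 901765\right) - 327} + 1120} = \frac{1}{\sqrt{1273488 - 327} + 1120} = \frac{1}{\sqrt{1273161} + 1120} = \frac{1}{1120 + \sqrt{1273161}}$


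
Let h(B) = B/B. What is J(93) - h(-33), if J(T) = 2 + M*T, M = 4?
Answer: 373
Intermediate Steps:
J(T) = 2 + 4*T
h(B) = 1
J(93) - h(-33) = (2 + 4*93) - 1*1 = (2 + 372) - 1 = 374 - 1 = 373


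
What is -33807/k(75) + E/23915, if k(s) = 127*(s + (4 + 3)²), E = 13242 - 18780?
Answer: -895706829/376613420 ≈ -2.3783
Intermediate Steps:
E = -5538
k(s) = 6223 + 127*s (k(s) = 127*(s + 7²) = 127*(s + 49) = 127*(49 + s) = 6223 + 127*s)
-33807/k(75) + E/23915 = -33807/(6223 + 127*75) - 5538/23915 = -33807/(6223 + 9525) - 5538*1/23915 = -33807/15748 - 5538/23915 = -895706829/376613420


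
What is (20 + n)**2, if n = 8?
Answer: 784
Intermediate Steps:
(20 + n)**2 = (20 + 8)**2 = 28**2 = 784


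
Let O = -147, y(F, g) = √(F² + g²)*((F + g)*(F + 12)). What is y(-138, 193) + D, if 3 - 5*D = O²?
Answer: -21606/5 - 6930*√56293 ≈ -1.6485e+6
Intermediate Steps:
y(F, g) = √(F² + g²)*(12 + F)*(F + g) (y(F, g) = √(F² + g²)*((F + g)*(12 + F)) = √(F² + g²)*((12 + F)*(F + g)) = √(F² + g²)*(12 + F)*(F + g))
D = -21606/5 (D = ⅗ - ⅕*(-147)² = ⅗ - ⅕*21609 = ⅗ - 21609/5 = -21606/5 ≈ -4321.2)
y(-138, 193) + D = √((-138)² + 193²)*((-138)² + 12*(-138) + 12*193 - 138*193) - 21606/5 = √(19044 + 37249)*(19044 - 1656 + 2316 - 26634) - 21606/5 = √56293*(-6930) - 21606/5 = -6930*√56293 - 21606/5 = -21606/5 - 6930*√56293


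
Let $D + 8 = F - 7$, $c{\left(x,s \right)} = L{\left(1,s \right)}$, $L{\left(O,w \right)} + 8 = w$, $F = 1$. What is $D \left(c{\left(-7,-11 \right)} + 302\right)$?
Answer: $-3962$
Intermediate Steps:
$L{\left(O,w \right)} = -8 + w$
$c{\left(x,s \right)} = -8 + s$
$D = -14$ ($D = -8 + \left(1 - 7\right) = -8 - 6 = -14$)
$D \left(c{\left(-7,-11 \right)} + 302\right) = - 14 \left(\left(-8 - 11\right) + 302\right) = - 14 \left(-19 + 302\right) = \left(-14\right) 283 = -3962$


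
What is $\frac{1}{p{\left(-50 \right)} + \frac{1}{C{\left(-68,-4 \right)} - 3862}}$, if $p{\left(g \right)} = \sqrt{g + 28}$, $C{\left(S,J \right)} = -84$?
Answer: $- \frac{3946}{342560153} - \frac{15570916 i \sqrt{22}}{342560153} \approx -1.1519 \cdot 10^{-5} - 0.2132 i$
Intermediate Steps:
$p{\left(g \right)} = \sqrt{28 + g}$
$\frac{1}{p{\left(-50 \right)} + \frac{1}{C{\left(-68,-4 \right)} - 3862}} = \frac{1}{\sqrt{28 - 50} + \frac{1}{-84 - 3862}} = \frac{1}{\sqrt{-22} + \frac{1}{-3946}} = \frac{1}{i \sqrt{22} - \frac{1}{3946}} = \frac{1}{- \frac{1}{3946} + i \sqrt{22}}$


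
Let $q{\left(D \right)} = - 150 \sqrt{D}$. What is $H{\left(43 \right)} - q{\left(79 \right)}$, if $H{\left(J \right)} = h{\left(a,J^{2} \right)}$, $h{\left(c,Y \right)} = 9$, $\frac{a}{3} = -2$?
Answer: $9 + 150 \sqrt{79} \approx 1342.2$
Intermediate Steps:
$a = -6$ ($a = 3 \left(-2\right) = -6$)
$H{\left(J \right)} = 9$
$H{\left(43 \right)} - q{\left(79 \right)} = 9 - - 150 \sqrt{79} = 9 + 150 \sqrt{79}$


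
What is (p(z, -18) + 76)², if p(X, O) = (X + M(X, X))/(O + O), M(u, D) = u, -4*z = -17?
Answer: 29757025/5184 ≈ 5740.2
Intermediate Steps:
z = 17/4 (z = -¼*(-17) = 17/4 ≈ 4.2500)
p(X, O) = X/O (p(X, O) = (X + X)/(O + O) = (2*X)/((2*O)) = (2*X)*(1/(2*O)) = X/O)
(p(z, -18) + 76)² = ((17/4)/(-18) + 76)² = ((17/4)*(-1/18) + 76)² = (-17/72 + 76)² = (5455/72)² = 29757025/5184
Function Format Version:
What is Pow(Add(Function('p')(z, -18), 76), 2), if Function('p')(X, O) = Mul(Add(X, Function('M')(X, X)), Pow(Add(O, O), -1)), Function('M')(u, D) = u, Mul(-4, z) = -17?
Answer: Rational(29757025, 5184) ≈ 5740.2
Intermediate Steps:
z = Rational(17, 4) (z = Mul(Rational(-1, 4), -17) = Rational(17, 4) ≈ 4.2500)
Function('p')(X, O) = Mul(X, Pow(O, -1)) (Function('p')(X, O) = Mul(Add(X, X), Pow(Add(O, O), -1)) = Mul(Mul(2, X), Pow(Mul(2, O), -1)) = Mul(Mul(2, X), Mul(Rational(1, 2), Pow(O, -1))) = Mul(X, Pow(O, -1)))
Pow(Add(Function('p')(z, -18), 76), 2) = Pow(Add(Mul(Rational(17, 4), Pow(-18, -1)), 76), 2) = Pow(Add(Mul(Rational(17, 4), Rational(-1, 18)), 76), 2) = Pow(Add(Rational(-17, 72), 76), 2) = Pow(Rational(5455, 72), 2) = Rational(29757025, 5184)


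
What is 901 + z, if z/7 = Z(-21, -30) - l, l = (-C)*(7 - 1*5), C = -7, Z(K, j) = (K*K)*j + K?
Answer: -91954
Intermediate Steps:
Z(K, j) = K + j*K² (Z(K, j) = K²*j + K = j*K² + K = K + j*K²)
l = 14 (l = (-1*(-7))*(7 - 1*5) = 7*(7 - 5) = 7*2 = 14)
z = -92855 (z = 7*(-21*(1 - 21*(-30)) - 1*14) = 7*(-21*(1 + 630) - 14) = 7*(-21*631 - 14) = 7*(-13251 - 14) = 7*(-13265) = -92855)
901 + z = 901 - 92855 = -91954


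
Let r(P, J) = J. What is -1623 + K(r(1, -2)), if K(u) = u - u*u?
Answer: -1629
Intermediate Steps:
K(u) = u - u²
-1623 + K(r(1, -2)) = -1623 - 2*(1 - 1*(-2)) = -1623 - 2*(1 + 2) = -1623 - 2*3 = -1623 - 6 = -1629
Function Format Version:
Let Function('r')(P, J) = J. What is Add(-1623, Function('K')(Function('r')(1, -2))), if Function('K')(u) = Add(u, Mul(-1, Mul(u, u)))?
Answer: -1629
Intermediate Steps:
Function('K')(u) = Add(u, Mul(-1, Pow(u, 2)))
Add(-1623, Function('K')(Function('r')(1, -2))) = Add(-1623, Mul(-2, Add(1, Mul(-1, -2)))) = Add(-1623, Mul(-2, Add(1, 2))) = Add(-1623, Mul(-2, 3)) = Add(-1623, -6) = -1629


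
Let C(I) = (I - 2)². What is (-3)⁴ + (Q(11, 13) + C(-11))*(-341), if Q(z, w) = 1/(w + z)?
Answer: -1381493/24 ≈ -57562.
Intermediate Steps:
C(I) = (-2 + I)²
(-3)⁴ + (Q(11, 13) + C(-11))*(-341) = (-3)⁴ + (1/(13 + 11) + (-2 - 11)²)*(-341) = 81 + (1/24 + (-13)²)*(-341) = 81 + (1/24 + 169)*(-341) = 81 + (4057/24)*(-341) = 81 - 1383437/24 = -1381493/24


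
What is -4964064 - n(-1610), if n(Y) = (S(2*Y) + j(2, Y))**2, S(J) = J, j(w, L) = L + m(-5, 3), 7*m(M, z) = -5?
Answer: -1386693361/49 ≈ -2.8300e+7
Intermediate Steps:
m(M, z) = -5/7 (m(M, z) = (1/7)*(-5) = -5/7)
j(w, L) = -5/7 + L (j(w, L) = L - 5/7 = -5/7 + L)
n(Y) = (-5/7 + 3*Y)**2 (n(Y) = (2*Y + (-5/7 + Y))**2 = (-5/7 + 3*Y)**2)
-4964064 - n(-1610) = -4964064 - (-5 + 21*(-1610))**2/49 = -4964064 - (-5 - 33810)**2/49 = -4964064 - (-33815)**2/49 = -4964064 - 1143454225/49 = -1386693361/49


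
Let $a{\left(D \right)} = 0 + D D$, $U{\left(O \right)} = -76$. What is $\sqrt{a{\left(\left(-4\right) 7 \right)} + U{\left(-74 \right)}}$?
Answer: $2 \sqrt{177} \approx 26.608$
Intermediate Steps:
$a{\left(D \right)} = D^{2}$ ($a{\left(D \right)} = 0 + D^{2} = D^{2}$)
$\sqrt{a{\left(\left(-4\right) 7 \right)} + U{\left(-74 \right)}} = \sqrt{\left(\left(-4\right) 7\right)^{2} - 76} = \sqrt{\left(-28\right)^{2} - 76} = \sqrt{784 - 76} = \sqrt{708} = 2 \sqrt{177}$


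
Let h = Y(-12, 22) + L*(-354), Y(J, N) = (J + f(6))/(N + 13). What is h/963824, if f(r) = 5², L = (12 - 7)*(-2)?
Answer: 123913/33733840 ≈ 0.0036733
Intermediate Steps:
L = -10 (L = 5*(-2) = -10)
f(r) = 25
Y(J, N) = (25 + J)/(13 + N) (Y(J, N) = (J + 25)/(N + 13) = (25 + J)/(13 + N))
h = 123913/35 (h = (25 - 12)/(13 + 22) - 10*(-354) = 13/35 + 3540 = 123913/35 ≈ 3540.4)
h/963824 = (123913/35)/963824 = (123913/35)*(1/963824) = 123913/33733840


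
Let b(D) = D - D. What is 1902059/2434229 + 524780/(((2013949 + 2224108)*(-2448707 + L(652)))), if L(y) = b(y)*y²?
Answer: 19739110230448699021/25261843963159652471 ≈ 0.78138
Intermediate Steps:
b(D) = 0
L(y) = 0 (L(y) = 0*y² = 0)
1902059/2434229 + 524780/(((2013949 + 2224108)*(-2448707 + L(652)))) = 1902059/2434229 + 524780/(((2013949 + 2224108)*(-2448707 + 0))) = 1902059*(1/2434229) + 524780/((4238057*(-2448707))) = 1902059/2434229 + 524780/(-10377759842299) = 1902059/2434229 + 524780*(-1/10377759842299) = 1902059/2434229 - 524780/10377759842299 = 19739110230448699021/25261843963159652471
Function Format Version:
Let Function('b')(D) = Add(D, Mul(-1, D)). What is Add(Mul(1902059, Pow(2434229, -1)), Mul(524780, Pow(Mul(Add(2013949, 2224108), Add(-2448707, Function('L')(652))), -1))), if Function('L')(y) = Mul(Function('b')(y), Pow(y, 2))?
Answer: Rational(19739110230448699021, 25261843963159652471) ≈ 0.78138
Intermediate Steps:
Function('b')(D) = 0
Function('L')(y) = 0 (Function('L')(y) = Mul(0, Pow(y, 2)) = 0)
Add(Mul(1902059, Pow(2434229, -1)), Mul(524780, Pow(Mul(Add(2013949, 2224108), Add(-2448707, Function('L')(652))), -1))) = Add(Mul(1902059, Pow(2434229, -1)), Mul(524780, Pow(Mul(Add(2013949, 2224108), Add(-2448707, 0)), -1))) = Add(Mul(1902059, Rational(1, 2434229)), Mul(524780, Pow(Mul(4238057, -2448707), -1))) = Add(Rational(1902059, 2434229), Mul(524780, Pow(-10377759842299, -1))) = Add(Rational(1902059, 2434229), Mul(524780, Rational(-1, 10377759842299))) = Add(Rational(1902059, 2434229), Rational(-524780, 10377759842299)) = Rational(19739110230448699021, 25261843963159652471)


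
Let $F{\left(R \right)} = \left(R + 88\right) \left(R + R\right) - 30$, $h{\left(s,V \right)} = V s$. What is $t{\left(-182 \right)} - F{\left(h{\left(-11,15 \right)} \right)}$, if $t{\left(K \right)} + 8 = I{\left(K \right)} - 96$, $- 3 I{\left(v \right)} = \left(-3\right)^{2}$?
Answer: $-25487$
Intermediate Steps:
$I{\left(v \right)} = -3$ ($I{\left(v \right)} = - \frac{\left(-3\right)^{2}}{3} = \left(- \frac{1}{3}\right) 9 = -3$)
$t{\left(K \right)} = -107$ ($t{\left(K \right)} = -8 - 99 = -107$)
$F{\left(R \right)} = -30 + 2 R \left(88 + R\right)$ ($F{\left(R \right)} = \left(88 + R\right) 2 R - 30 = 2 R \left(88 + R\right) - 30 = -30 + 2 R \left(88 + R\right)$)
$t{\left(-182 \right)} - F{\left(h{\left(-11,15 \right)} \right)} = -107 - \left(-30 + 2 \left(15 \left(-11\right)\right)^{2} + 176 \cdot 15 \left(-11\right)\right) = -107 - \left(-30 + 2 \left(-165\right)^{2} + 176 \left(-165\right)\right) = -107 - \left(-30 + 2 \cdot 27225 - 29040\right) = -107 - \left(-30 + 54450 - 29040\right) = -107 - 25380 = -25487$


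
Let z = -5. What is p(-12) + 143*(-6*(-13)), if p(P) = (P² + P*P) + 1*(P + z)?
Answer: 11425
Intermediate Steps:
p(P) = -5 + P + 2*P² (p(P) = (P² + P*P) + 1*(P - 5) = (P² + P²) + 1*(-5 + P) = 2*P² + (-5 + P) = -5 + P + 2*P²)
p(-12) + 143*(-6*(-13)) = (-5 - 12 + 2*(-12)²) + 143*(-6*(-13)) = (-5 - 12 + 2*144) + 143*78 = (-5 - 12 + 288) + 11154 = 271 + 11154 = 11425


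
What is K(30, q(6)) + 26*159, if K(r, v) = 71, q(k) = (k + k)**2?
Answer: 4205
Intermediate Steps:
q(k) = 4*k**2 (q(k) = (2*k)**2 = 4*k**2)
K(30, q(6)) + 26*159 = 71 + 26*159 = 71 + 4134 = 4205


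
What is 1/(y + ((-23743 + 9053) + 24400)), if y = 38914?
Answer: 1/48624 ≈ 2.0566e-5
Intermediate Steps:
1/(y + ((-23743 + 9053) + 24400)) = 1/(38914 + ((-23743 + 9053) + 24400)) = 1/(38914 + (-14690 + 24400)) = 1/(38914 + 9710) = 1/48624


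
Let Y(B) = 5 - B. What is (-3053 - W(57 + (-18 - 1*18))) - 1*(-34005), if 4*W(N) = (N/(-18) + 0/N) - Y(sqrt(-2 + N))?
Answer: 742885/24 - sqrt(19)/4 ≈ 30952.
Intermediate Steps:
W(N) = -5/4 - N/72 + sqrt(-2 + N)/4 (W(N) = ((N/(-18) + 0/N) - (5 - sqrt(-2 + N)))/4 = ((N*(-1/18) + 0) + (-5 + sqrt(-2 + N)))/4 = ((-N/18 + 0) + (-5 + sqrt(-2 + N)))/4 = (-N/18 + (-5 + sqrt(-2 + N)))/4 = (-5 + sqrt(-2 + N) - N/18)/4 = -5/4 - N/72 + sqrt(-2 + N)/4)
(-3053 - W(57 + (-18 - 1*18))) - 1*(-34005) = (-3053 - (-5/4 - (57 + (-18 - 1*18))/72 + sqrt(-2 + (57 + (-18 - 1*18)))/4)) - 1*(-34005) = (-3053 - (-5/4 - (57 + (-18 - 18))/72 + sqrt(-2 + (57 + (-18 - 18)))/4)) + 34005 = (-3053 - (-5/4 - (57 - 36)/72 + sqrt(-2 + (57 - 36))/4)) + 34005 = (-3053 - (-5/4 - 1/72*21 + sqrt(-2 + 21)/4)) + 34005 = (-3053 - (-5/4 - 7/24 + sqrt(19)/4)) + 34005 = (-3053 - (-37/24 + sqrt(19)/4)) + 34005 = (-3053 + (37/24 - sqrt(19)/4)) + 34005 = (-73235/24 - sqrt(19)/4) + 34005 = 742885/24 - sqrt(19)/4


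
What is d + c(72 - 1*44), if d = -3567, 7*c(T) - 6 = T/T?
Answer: -3566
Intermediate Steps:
c(T) = 1 (c(T) = 6/7 + (T/T)/7 = 6/7 + (⅐)*1 = 6/7 + ⅐ = 1)
d + c(72 - 1*44) = -3567 + 1 = -3566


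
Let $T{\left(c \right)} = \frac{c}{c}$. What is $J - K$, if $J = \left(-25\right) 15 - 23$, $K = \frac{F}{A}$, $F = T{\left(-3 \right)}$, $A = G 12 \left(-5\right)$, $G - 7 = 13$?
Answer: $- \frac{477599}{1200} \approx -398.0$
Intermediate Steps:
$G = 20$ ($G = 7 + 13 = 20$)
$T{\left(c \right)} = 1$
$A = -1200$ ($A = 20 \cdot 12 \left(-5\right) = 240 \left(-5\right) = -1200$)
$F = 1$
$K = - \frac{1}{1200}$ ($K = 1 \frac{1}{-1200} = 1 \left(- \frac{1}{1200}\right) = - \frac{1}{1200} \approx -0.00083333$)
$J = -398$ ($J = -375 - 23 = -398$)
$J - K = -398 - - \frac{1}{1200} = -398 + \frac{1}{1200} = - \frac{477599}{1200}$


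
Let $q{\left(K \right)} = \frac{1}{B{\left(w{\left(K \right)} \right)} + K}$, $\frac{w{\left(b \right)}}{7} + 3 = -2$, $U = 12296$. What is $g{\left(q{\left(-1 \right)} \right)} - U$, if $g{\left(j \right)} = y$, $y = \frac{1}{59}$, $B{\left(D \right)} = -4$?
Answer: $- \frac{725463}{59} \approx -12296.0$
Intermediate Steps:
$w{\left(b \right)} = -35$ ($w{\left(b \right)} = -21 + 7 \left(-2\right) = -21 - 14 = -35$)
$q{\left(K \right)} = \frac{1}{-4 + K}$
$y = \frac{1}{59} \approx 0.016949$
$g{\left(j \right)} = \frac{1}{59}$
$g{\left(q{\left(-1 \right)} \right)} - U = \frac{1}{59} - 12296 = - \frac{725463}{59}$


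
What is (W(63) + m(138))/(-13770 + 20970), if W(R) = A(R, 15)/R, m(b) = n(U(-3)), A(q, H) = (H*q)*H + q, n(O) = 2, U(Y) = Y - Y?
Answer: 19/600 ≈ 0.031667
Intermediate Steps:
U(Y) = 0
A(q, H) = q + q*H² (A(q, H) = q*H² + q = q + q*H²)
m(b) = 2
W(R) = 226 (W(R) = (R*(1 + 15²))/R = (R*(1 + 225))/R = (R*226)/R = (226*R)/R = 226)
(W(63) + m(138))/(-13770 + 20970) = (226 + 2)/(-13770 + 20970) = 228/7200 = 228*(1/7200) = 19/600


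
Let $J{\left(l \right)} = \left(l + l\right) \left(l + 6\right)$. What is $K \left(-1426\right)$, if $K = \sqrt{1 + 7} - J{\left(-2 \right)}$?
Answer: $-22816 - 2852 \sqrt{2} \approx -26849.0$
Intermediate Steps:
$J{\left(l \right)} = 2 l \left(6 + l\right)$
$K = 16 + 2 \sqrt{2}$ ($K = \sqrt{1 + 7} - 2 \left(-2\right) \left(6 - 2\right) = \sqrt{8} - 2 \left(-2\right) 4 = 2 \sqrt{2} - -16 = 2 \sqrt{2} + 16 = 16 + 2 \sqrt{2} \approx 18.828$)
$K \left(-1426\right) = \left(16 + 2 \sqrt{2}\right) \left(-1426\right) = -22816 - 2852 \sqrt{2}$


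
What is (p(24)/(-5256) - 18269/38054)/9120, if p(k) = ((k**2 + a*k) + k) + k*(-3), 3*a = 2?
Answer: -2918081/45602695872 ≈ -6.3989e-5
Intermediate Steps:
a = 2/3 (a = (1/3)*2 = 2/3 ≈ 0.66667)
p(k) = k**2 - 4*k/3 (p(k) = ((k**2 + 2*k/3) + k) + k*(-3) = (k**2 + 5*k/3) - 3*k = k**2 - 4*k/3)
(p(24)/(-5256) - 18269/38054)/9120 = (((1/3)*24*(-4 + 3*24))/(-5256) - 18269/38054)/9120 = (((1/3)*24*(-4 + 72))*(-1/5256) - 18269*1/38054)*(1/9120) = (((1/3)*24*68)*(-1/5256) - 18269/38054)*(1/9120) = (544*(-1/5256) - 18269/38054)*(1/9120) = (-68/657 - 18269/38054)*(1/9120) = -14590405/25001478*1/9120 = -2918081/45602695872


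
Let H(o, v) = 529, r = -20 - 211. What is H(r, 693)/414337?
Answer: 529/414337 ≈ 0.0012767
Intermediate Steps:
r = -231
H(r, 693)/414337 = 529/414337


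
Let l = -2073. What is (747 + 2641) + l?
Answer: 1315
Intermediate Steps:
(747 + 2641) + l = (747 + 2641) - 2073 = 3388 - 2073 = 1315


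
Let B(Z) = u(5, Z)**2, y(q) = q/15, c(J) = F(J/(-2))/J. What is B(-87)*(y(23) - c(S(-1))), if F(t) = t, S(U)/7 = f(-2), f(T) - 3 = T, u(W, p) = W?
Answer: 305/6 ≈ 50.833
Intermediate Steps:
f(T) = 3 + T
S(U) = 7 (S(U) = 7*(3 - 2) = 7*1 = 7)
c(J) = -1/2 (c(J) = (J/(-2))/J = (J*(-1/2))/J = (-J/2)/J = -1/2)
y(q) = q/15 (y(q) = q*(1/15) = q/15)
B(Z) = 25 (B(Z) = 5**2 = 25)
B(-87)*(y(23) - c(S(-1))) = 25*((1/15)*23 - 1*(-1/2)) = 25*(23/15 + 1/2) = 25*(61/30) = 305/6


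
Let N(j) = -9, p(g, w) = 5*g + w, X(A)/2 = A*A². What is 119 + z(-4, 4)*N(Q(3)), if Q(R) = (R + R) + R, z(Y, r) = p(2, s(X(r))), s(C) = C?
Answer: -1123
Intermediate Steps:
X(A) = 2*A³ (X(A) = 2*(A*A²) = 2*A³)
p(g, w) = w + 5*g
z(Y, r) = 10 + 2*r³ (z(Y, r) = 2*r³ + 5*2 = 2*r³ + 10 = 10 + 2*r³)
Q(R) = 3*R (Q(R) = 2*R + R = 3*R)
119 + z(-4, 4)*N(Q(3)) = 119 + (10 + 2*4³)*(-9) = 119 + (10 + 2*64)*(-9) = 119 + (10 + 128)*(-9) = 119 + 138*(-9) = 119 - 1242 = -1123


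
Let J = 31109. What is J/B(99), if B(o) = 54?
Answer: 31109/54 ≈ 576.09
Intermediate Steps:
J/B(99) = 31109/54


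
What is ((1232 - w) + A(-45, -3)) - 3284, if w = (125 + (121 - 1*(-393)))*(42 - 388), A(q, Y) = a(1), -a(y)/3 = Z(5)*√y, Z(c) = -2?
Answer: 219048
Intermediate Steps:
a(y) = 6*√y (a(y) = -(-6)*√y = 6*√y)
A(q, Y) = 6 (A(q, Y) = 6*√1 = 6*1 = 6)
w = -221094 (w = (125 + (121 + 393))*(-346) = (125 + 514)*(-346) = 639*(-346) = -221094)
((1232 - w) + A(-45, -3)) - 3284 = ((1232 - 1*(-221094)) + 6) - 3284 = ((1232 + 221094) + 6) - 3284 = (222326 + 6) - 3284 = 222332 - 3284 = 219048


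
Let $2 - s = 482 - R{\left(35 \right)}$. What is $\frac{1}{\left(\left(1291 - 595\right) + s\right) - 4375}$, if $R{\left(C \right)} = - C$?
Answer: $- \frac{1}{4194} \approx -0.00023844$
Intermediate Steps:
$s = -515$ ($s = 2 - \left(482 - \left(-1\right) 35\right) = 2 - \left(482 - -35\right) = 2 - \left(482 + 35\right) = 2 - 517 = -515$)
$\frac{1}{\left(\left(1291 - 595\right) + s\right) - 4375} = \frac{1}{\left(\left(1291 - 595\right) - 515\right) - 4375} = \frac{1}{\left(696 - 515\right) - 4375} = \frac{1}{181 - 4375} = \frac{1}{-4194} = - \frac{1}{4194}$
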